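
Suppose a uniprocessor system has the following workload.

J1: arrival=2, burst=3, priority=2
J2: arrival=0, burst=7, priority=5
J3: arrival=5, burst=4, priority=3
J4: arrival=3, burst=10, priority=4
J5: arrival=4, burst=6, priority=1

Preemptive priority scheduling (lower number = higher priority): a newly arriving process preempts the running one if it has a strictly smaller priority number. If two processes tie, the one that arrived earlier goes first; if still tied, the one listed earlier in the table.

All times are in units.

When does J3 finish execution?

15

Timeline: | J2 0-2 | J1 2-4 | J5 4-10 | J1 10-11 | J3 11-15 | J4 15-25 | J2 25-30 |
Completion: J1=11  J2=30  J3=15  J4=25  J5=10
Turnaround (C−A): J1=9  J2=30  J3=10  J4=22  J5=6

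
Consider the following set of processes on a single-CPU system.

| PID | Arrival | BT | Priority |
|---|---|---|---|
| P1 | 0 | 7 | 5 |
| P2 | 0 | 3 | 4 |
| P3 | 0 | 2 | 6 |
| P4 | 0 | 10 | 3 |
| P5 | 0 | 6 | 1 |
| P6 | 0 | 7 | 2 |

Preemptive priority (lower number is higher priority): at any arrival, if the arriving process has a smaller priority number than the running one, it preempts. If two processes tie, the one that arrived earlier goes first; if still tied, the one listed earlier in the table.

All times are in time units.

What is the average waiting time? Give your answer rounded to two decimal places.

16.83

Gantt: | P5 0-6 | P6 6-13 | P4 13-23 | P2 23-26 | P1 26-33 | P3 33-35 |
Completion: P1=33  P2=26  P3=35  P4=23  P5=6  P6=13
Waiting times: P1=26, P2=23, P3=33, P4=13, P5=0, P6=6
Average waiting = (26+23+33+13+0+6) / 6 = 101/6 = 16.83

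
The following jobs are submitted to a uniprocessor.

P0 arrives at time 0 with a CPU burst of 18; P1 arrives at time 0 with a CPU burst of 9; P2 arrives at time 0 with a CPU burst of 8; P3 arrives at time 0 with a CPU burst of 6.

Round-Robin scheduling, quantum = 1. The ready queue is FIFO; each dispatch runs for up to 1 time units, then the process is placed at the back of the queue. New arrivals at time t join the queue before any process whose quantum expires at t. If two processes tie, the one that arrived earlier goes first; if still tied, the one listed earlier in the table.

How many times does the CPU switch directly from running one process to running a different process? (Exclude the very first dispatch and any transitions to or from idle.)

32

Timeline: | P0 0-1 | P1 1-2 | P2 2-3 | P3 3-4 | P0 4-5 | P1 5-6 | P2 6-7 | P3 7-8 | P0 8-9 | P1 9-10 | P2 10-11 | P3 11-12 | P0 12-13 | P1 13-14 | P2 14-15 | P3 15-16 | P0 16-17 | P1 17-18 | P2 18-19 | P3 19-20 | P0 20-21 | P1 21-22 | P2 22-23 | P3 23-24 | P0 24-25 | P1 25-26 | P2 26-27 | P0 27-28 | P1 28-29 | P2 29-30 | P0 30-31 | P1 31-32 | P0 32-41 |
Completion: P0=41  P1=32  P2=30  P3=24
Turnaround (C−A): P0=41  P1=32  P2=30  P3=24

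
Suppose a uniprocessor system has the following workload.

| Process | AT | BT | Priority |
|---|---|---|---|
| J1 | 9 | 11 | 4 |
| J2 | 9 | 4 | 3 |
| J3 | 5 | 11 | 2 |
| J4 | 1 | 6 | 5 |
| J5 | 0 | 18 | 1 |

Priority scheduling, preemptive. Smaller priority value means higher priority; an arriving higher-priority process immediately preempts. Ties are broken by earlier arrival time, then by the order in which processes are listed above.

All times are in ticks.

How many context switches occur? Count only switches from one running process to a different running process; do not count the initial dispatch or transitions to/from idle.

Schedule: | J5 0-18 | J3 18-29 | J2 29-33 | J1 33-44 | J4 44-50 |
Completion: J1=44  J2=33  J3=29  J4=50  J5=18
Turnaround (C−A): J1=35  J2=24  J3=24  J4=49  J5=18

4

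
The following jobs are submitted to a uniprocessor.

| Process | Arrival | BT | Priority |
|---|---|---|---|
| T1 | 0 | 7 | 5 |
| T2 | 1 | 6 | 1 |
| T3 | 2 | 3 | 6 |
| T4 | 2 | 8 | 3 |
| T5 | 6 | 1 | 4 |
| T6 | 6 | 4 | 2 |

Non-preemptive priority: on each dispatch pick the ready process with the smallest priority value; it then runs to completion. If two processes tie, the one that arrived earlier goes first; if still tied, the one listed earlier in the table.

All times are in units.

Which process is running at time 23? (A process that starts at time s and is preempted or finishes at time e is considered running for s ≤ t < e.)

Timeline: | T1 0-7 | T2 7-13 | T6 13-17 | T4 17-25 | T5 25-26 | T3 26-29 |
Completion: T1=7  T2=13  T3=29  T4=25  T5=26  T6=17

T4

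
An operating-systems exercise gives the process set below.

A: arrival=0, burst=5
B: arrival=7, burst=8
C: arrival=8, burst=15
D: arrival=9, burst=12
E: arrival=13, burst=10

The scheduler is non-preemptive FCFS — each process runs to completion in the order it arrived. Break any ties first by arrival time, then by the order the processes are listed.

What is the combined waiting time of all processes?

57

Schedule: | A 0-5 | idle 5-7 | B 7-15 | C 15-30 | D 30-42 | E 42-52 |
Completion: A=5  B=15  C=30  D=42  E=52
Waiting = turnaround − burst: A=0, B=0, C=7, D=21, E=29
Total waiting = 0 + 0 + 7 + 21 + 29 = 57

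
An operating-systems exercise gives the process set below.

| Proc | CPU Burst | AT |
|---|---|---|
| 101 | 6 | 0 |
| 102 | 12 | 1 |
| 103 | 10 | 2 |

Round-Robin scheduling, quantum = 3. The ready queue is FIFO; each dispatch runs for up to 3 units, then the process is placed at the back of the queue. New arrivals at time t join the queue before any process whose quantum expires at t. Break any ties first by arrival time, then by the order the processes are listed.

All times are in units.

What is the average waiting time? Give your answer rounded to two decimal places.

Schedule: | 101 0-3 | 102 3-6 | 103 6-9 | 101 9-12 | 102 12-15 | 103 15-18 | 102 18-21 | 103 21-24 | 102 24-27 | 103 27-28 |
Completion: 101=12  102=27  103=28
Waiting times: 101=6, 102=14, 103=16
Average waiting = (6+14+16) / 3 = 36/3 = 12.00

12.00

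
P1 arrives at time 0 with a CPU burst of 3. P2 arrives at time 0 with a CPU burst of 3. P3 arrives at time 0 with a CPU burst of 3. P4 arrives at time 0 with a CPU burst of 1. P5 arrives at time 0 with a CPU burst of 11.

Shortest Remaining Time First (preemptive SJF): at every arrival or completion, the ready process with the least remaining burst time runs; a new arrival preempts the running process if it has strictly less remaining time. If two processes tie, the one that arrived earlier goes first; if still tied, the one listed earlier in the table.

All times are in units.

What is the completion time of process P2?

7

Timeline: | P4 0-1 | P1 1-4 | P2 4-7 | P3 7-10 | P5 10-21 |
Completion: P1=4  P2=7  P3=10  P4=1  P5=21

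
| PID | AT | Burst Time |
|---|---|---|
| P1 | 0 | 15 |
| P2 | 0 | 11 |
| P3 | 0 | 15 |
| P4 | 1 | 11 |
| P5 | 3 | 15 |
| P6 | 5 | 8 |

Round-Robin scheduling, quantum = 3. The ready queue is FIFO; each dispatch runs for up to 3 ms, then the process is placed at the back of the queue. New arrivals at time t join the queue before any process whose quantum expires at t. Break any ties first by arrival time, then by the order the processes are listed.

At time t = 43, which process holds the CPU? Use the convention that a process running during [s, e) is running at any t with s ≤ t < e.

P3

Gantt: | P1 0-3 | P2 3-6 | P3 6-9 | P4 9-12 | P5 12-15 | P1 15-18 | P6 18-21 | P2 21-24 | P3 24-27 | P4 27-30 | P5 30-33 | P1 33-36 | P6 36-39 | P2 39-42 | P3 42-45 | P4 45-48 | P5 48-51 | P1 51-54 | P6 54-56 | P2 56-58 | P3 58-61 | P4 61-63 | P5 63-66 | P1 66-69 | P3 69-72 | P5 72-75 |
Completion: P1=69  P2=58  P3=72  P4=63  P5=75  P6=56
Turnaround (C−A): P1=69  P2=58  P3=72  P4=62  P5=72  P6=51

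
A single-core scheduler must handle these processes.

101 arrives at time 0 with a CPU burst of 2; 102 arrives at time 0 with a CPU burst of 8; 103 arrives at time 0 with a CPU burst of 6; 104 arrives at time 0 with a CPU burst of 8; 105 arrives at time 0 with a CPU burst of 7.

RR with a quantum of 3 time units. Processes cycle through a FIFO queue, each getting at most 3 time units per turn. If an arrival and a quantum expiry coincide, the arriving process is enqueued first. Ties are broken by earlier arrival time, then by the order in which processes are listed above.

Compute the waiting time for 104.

22

Timeline: | 101 0-2 | 102 2-5 | 103 5-8 | 104 8-11 | 105 11-14 | 102 14-17 | 103 17-20 | 104 20-23 | 105 23-26 | 102 26-28 | 104 28-30 | 105 30-31 |
Completion: 101=2  102=28  103=20  104=30  105=31
Turnaround (C−A): 101=2  102=28  103=20  104=30  105=31
Waiting(104) = turnaround − burst = 30 − 8 = 22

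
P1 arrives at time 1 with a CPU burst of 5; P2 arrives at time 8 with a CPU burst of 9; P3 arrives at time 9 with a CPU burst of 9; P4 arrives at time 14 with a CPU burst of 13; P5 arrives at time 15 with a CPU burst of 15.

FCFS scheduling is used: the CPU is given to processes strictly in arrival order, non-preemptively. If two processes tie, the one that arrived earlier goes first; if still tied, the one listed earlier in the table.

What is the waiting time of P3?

Gantt: | idle 0-1 | P1 1-6 | idle 6-8 | P2 8-17 | P3 17-26 | P4 26-39 | P5 39-54 |
Completion: P1=6  P2=17  P3=26  P4=39  P5=54
Turnaround (C−A): P1=5  P2=9  P3=17  P4=25  P5=39
Waiting(P3) = turnaround − burst = 17 − 9 = 8

8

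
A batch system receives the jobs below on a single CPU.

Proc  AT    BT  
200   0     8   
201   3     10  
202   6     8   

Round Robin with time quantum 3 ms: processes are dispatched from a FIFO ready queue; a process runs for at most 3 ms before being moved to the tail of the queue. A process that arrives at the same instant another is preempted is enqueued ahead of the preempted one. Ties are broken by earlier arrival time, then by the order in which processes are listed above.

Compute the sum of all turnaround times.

Timeline: | 200 0-3 | 201 3-6 | 200 6-9 | 202 9-12 | 201 12-15 | 200 15-17 | 202 17-20 | 201 20-23 | 202 23-25 | 201 25-26 |
Completion: 200=17  201=26  202=25
Turnaround (C−A): 200=17  201=23  202=19
Turnaround = completion − arrival: 200=17, 201=23, 202=19
Total turnaround = 17 + 23 + 19 = 59

59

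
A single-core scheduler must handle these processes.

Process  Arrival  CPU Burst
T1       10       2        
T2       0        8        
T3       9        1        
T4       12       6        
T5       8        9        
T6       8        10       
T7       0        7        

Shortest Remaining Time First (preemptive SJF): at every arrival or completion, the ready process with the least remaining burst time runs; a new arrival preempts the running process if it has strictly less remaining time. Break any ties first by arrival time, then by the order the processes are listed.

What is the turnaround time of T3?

Gantt: | T7 0-7 | T2 7-9 | T3 9-10 | T1 10-12 | T2 12-18 | T4 18-24 | T5 24-33 | T6 33-43 |
Completion: T1=12  T2=18  T3=10  T4=24  T5=33  T6=43  T7=7
Turnaround (C−A): T1=2  T2=18  T3=1  T4=12  T5=25  T6=35  T7=7
Turnaround(T3) = completion − arrival = 10 − 9 = 1

1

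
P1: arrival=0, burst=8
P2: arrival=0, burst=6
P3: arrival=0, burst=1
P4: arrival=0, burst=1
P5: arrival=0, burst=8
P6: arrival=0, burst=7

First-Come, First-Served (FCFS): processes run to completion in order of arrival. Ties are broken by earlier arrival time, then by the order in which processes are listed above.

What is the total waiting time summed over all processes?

Gantt: | P1 0-8 | P2 8-14 | P3 14-15 | P4 15-16 | P5 16-24 | P6 24-31 |
Completion: P1=8  P2=14  P3=15  P4=16  P5=24  P6=31
Turnaround (C−A): P1=8  P2=14  P3=15  P4=16  P5=24  P6=31
Waiting = turnaround − burst: P1=0, P2=8, P3=14, P4=15, P5=16, P6=24
Total waiting = 0 + 8 + 14 + 15 + 16 + 24 = 77

77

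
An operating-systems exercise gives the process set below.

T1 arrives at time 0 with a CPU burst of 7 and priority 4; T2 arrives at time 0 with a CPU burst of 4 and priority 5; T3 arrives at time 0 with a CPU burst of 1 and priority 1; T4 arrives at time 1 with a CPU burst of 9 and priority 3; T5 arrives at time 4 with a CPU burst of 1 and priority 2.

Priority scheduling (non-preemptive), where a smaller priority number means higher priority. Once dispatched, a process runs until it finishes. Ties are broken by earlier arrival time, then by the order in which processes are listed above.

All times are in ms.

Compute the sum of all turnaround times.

57

Gantt: | T3 0-1 | T4 1-10 | T5 10-11 | T1 11-18 | T2 18-22 |
Completion: T1=18  T2=22  T3=1  T4=10  T5=11
Turnaround (C−A): T1=18  T2=22  T3=1  T4=9  T5=7
Turnaround = completion − arrival: T1=18, T2=22, T3=1, T4=9, T5=7
Total turnaround = 18 + 22 + 1 + 9 + 7 = 57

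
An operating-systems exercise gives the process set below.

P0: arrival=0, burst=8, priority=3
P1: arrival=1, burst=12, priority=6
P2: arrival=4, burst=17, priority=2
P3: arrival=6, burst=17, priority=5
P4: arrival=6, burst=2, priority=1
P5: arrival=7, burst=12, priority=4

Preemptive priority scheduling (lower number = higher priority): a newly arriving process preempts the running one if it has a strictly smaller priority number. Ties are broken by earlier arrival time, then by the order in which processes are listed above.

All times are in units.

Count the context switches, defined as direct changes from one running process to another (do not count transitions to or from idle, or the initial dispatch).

Schedule: | P0 0-4 | P2 4-6 | P4 6-8 | P2 8-23 | P0 23-27 | P5 27-39 | P3 39-56 | P1 56-68 |
Completion: P0=27  P1=68  P2=23  P3=56  P4=8  P5=39
Turnaround (C−A): P0=27  P1=67  P2=19  P3=50  P4=2  P5=32

7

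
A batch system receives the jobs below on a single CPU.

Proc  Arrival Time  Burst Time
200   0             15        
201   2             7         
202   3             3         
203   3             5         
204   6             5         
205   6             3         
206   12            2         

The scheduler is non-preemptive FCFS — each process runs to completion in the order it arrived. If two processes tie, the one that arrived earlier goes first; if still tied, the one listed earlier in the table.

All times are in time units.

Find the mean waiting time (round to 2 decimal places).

Timeline: | 200 0-15 | 201 15-22 | 202 22-25 | 203 25-30 | 204 30-35 | 205 35-38 | 206 38-40 |
Completion: 200=15  201=22  202=25  203=30  204=35  205=38  206=40
Turnaround (C−A): 200=15  201=20  202=22  203=27  204=29  205=32  206=28
Waiting times: 200=0, 201=13, 202=19, 203=22, 204=24, 205=29, 206=26
Average waiting = (0+13+19+22+24+29+26) / 7 = 133/7 = 19.00

19.00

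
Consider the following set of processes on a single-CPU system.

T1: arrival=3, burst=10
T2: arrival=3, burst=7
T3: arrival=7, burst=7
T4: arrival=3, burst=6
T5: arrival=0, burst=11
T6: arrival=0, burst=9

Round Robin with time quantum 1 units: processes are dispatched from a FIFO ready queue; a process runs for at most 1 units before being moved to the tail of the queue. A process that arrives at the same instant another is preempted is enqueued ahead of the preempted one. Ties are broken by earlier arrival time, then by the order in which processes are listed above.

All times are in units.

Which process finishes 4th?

T3

Gantt: | T5 0-1 | T6 1-2 | T5 2-3 | T6 3-4 | T1 4-5 | T2 5-6 | T4 6-7 | T5 7-8 | T6 8-9 | T1 9-10 | T2 10-11 | T3 11-12 | T4 12-13 | T5 13-14 | T6 14-15 | T1 15-16 | T2 16-17 | T3 17-18 | T4 18-19 | T5 19-20 | T6 20-21 | T1 21-22 | T2 22-23 | T3 23-24 | T4 24-25 | T5 25-26 | T6 26-27 | T1 27-28 | T2 28-29 | T3 29-30 | T4 30-31 | T5 31-32 | T6 32-33 | T1 33-34 | T2 34-35 | T3 35-36 | T4 36-37 | T5 37-38 | T6 38-39 | T1 39-40 | T2 40-41 | T3 41-42 | T5 42-43 | T6 43-44 | T1 44-45 | T3 45-46 | T5 46-47 | T1 47-48 | T5 48-49 | T1 49-50 |
Completion: T1=50  T2=41  T3=46  T4=37  T5=49  T6=44
Finish order: T4 → T2 → T6 → T3 → T5 → T1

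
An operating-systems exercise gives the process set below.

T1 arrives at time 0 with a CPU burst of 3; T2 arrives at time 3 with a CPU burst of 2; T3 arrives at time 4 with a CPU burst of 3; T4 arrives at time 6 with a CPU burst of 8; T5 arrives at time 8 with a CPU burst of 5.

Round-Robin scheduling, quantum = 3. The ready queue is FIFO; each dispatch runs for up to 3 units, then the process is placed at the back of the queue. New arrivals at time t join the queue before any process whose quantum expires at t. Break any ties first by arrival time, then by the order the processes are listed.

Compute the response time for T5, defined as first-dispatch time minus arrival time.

3

Gantt: | T1 0-3 | T2 3-5 | T3 5-8 | T4 8-11 | T5 11-14 | T4 14-17 | T5 17-19 | T4 19-21 |
Completion: T1=3  T2=5  T3=8  T4=21  T5=19
Turnaround (C−A): T1=3  T2=2  T3=4  T4=15  T5=11
Response(T5) = first start − arrival = 11 − 8 = 3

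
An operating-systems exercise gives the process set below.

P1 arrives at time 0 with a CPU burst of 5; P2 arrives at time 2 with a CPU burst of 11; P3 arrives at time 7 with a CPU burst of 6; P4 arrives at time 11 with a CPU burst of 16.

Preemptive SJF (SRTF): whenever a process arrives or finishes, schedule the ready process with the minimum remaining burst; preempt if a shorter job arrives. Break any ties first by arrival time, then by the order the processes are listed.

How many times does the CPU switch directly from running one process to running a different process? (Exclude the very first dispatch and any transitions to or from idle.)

Timeline: | P1 0-5 | P2 5-7 | P3 7-13 | P2 13-22 | P4 22-38 |
Completion: P1=5  P2=22  P3=13  P4=38
Turnaround (C−A): P1=5  P2=20  P3=6  P4=27

4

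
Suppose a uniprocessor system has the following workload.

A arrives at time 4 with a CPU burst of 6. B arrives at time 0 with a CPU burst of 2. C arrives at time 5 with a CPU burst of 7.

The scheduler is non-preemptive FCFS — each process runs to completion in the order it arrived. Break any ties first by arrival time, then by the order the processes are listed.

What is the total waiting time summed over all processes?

5

Gantt: | B 0-2 | idle 2-4 | A 4-10 | C 10-17 |
Completion: A=10  B=2  C=17
Waiting = turnaround − burst: A=0, B=0, C=5
Total waiting = 0 + 0 + 5 = 5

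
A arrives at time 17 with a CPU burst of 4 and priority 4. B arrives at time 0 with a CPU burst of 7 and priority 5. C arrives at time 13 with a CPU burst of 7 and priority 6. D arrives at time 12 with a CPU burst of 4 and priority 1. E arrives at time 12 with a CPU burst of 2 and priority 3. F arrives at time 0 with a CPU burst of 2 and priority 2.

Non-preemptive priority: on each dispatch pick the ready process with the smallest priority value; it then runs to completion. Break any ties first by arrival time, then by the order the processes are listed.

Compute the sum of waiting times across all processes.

Gantt: | F 0-2 | B 2-9 | idle 9-12 | D 12-16 | E 16-18 | A 18-22 | C 22-29 |
Completion: A=22  B=9  C=29  D=16  E=18  F=2
Turnaround (C−A): A=5  B=9  C=16  D=4  E=6  F=2
Waiting = turnaround − burst: A=1, B=2, C=9, D=0, E=4, F=0
Total waiting = 1 + 2 + 9 + 0 + 4 + 0 = 16

16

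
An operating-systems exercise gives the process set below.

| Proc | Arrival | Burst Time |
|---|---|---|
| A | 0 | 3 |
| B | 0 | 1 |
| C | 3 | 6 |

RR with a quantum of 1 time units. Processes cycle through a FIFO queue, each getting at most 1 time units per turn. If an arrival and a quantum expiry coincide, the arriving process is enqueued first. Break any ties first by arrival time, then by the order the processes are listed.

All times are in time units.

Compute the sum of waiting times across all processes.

Timeline: | A 0-1 | B 1-2 | A 2-3 | C 3-4 | A 4-5 | C 5-10 |
Completion: A=5  B=2  C=10
Turnaround (C−A): A=5  B=2  C=7
Waiting = turnaround − burst: A=2, B=1, C=1
Total waiting = 2 + 1 + 1 = 4

4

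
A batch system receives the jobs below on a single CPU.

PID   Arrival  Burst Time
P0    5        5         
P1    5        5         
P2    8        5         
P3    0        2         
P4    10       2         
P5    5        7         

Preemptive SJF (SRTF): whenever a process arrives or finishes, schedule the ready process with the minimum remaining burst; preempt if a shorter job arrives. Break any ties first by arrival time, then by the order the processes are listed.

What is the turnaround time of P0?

5

Schedule: | P3 0-2 | idle 2-5 | P0 5-10 | P4 10-12 | P1 12-17 | P2 17-22 | P5 22-29 |
Completion: P0=10  P1=17  P2=22  P3=2  P4=12  P5=29
Turnaround (C−A): P0=5  P1=12  P2=14  P3=2  P4=2  P5=24
Turnaround(P0) = completion − arrival = 10 − 5 = 5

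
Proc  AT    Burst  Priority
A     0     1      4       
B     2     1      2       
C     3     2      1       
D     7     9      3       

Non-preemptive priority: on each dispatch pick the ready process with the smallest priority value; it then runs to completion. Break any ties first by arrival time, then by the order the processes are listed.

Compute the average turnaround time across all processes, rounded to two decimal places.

3.25

Schedule: | A 0-1 | idle 1-2 | B 2-3 | C 3-5 | idle 5-7 | D 7-16 |
Completion: A=1  B=3  C=5  D=16
Turnaround times: A=1, B=1, C=2, D=9
Average turnaround = (1+1+2+9) / 4 = 13/4 = 3.25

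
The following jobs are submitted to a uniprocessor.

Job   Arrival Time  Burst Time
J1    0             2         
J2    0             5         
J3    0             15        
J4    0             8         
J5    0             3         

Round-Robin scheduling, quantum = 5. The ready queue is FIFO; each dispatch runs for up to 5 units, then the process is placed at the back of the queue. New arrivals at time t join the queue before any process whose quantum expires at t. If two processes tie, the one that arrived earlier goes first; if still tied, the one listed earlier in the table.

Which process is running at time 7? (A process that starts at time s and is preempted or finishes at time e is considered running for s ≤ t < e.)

J3

Gantt: | J1 0-2 | J2 2-7 | J3 7-12 | J4 12-17 | J5 17-20 | J3 20-25 | J4 25-28 | J3 28-33 |
Completion: J1=2  J2=7  J3=33  J4=28  J5=20
Turnaround (C−A): J1=2  J2=7  J3=33  J4=28  J5=20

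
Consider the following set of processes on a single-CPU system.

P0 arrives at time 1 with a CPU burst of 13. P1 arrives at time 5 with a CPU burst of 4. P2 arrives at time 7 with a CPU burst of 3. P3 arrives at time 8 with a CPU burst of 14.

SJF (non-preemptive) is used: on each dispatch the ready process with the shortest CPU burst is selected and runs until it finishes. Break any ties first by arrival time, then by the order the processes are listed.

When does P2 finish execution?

Gantt: | idle 0-1 | P0 1-14 | P2 14-17 | P1 17-21 | P3 21-35 |
Completion: P0=14  P1=21  P2=17  P3=35
Turnaround (C−A): P0=13  P1=16  P2=10  P3=27

17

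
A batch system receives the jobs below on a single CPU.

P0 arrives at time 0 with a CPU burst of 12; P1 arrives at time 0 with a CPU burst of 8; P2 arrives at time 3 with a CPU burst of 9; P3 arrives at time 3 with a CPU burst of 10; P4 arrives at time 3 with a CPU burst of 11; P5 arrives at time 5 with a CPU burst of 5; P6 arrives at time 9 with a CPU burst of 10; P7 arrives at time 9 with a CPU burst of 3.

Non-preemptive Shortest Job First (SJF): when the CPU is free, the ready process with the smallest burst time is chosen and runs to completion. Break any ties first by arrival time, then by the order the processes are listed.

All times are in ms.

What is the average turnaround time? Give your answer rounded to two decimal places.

Timeline: | P1 0-8 | P5 8-13 | P7 13-16 | P2 16-25 | P3 25-35 | P6 35-45 | P4 45-56 | P0 56-68 |
Completion: P0=68  P1=8  P2=25  P3=35  P4=56  P5=13  P6=45  P7=16
Turnaround (C−A): P0=68  P1=8  P2=22  P3=32  P4=53  P5=8  P6=36  P7=7
Turnaround times: P0=68, P1=8, P2=22, P3=32, P4=53, P5=8, P6=36, P7=7
Average turnaround = (68+8+22+32+53+8+36+7) / 8 = 234/8 = 29.25

29.25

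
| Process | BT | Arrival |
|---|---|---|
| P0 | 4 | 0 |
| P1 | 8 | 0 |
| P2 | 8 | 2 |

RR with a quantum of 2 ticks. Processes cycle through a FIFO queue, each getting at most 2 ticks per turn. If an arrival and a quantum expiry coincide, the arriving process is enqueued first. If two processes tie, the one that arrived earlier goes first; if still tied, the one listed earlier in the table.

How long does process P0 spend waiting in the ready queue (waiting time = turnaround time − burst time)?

4

Schedule: | P0 0-2 | P1 2-4 | P2 4-6 | P0 6-8 | P1 8-10 | P2 10-12 | P1 12-14 | P2 14-16 | P1 16-18 | P2 18-20 |
Completion: P0=8  P1=18  P2=20
Turnaround (C−A): P0=8  P1=18  P2=18
Waiting(P0) = turnaround − burst = 8 − 4 = 4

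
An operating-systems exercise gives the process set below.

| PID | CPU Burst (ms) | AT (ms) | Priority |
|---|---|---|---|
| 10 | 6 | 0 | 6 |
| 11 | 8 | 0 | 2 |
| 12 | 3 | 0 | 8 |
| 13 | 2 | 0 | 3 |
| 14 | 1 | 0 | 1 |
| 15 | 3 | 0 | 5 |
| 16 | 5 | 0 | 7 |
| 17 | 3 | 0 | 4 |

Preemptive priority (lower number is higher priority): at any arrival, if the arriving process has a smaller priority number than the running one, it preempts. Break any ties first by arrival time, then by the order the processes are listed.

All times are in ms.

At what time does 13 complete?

Gantt: | 14 0-1 | 11 1-9 | 13 9-11 | 17 11-14 | 15 14-17 | 10 17-23 | 16 23-28 | 12 28-31 |
Completion: 10=23  11=9  12=31  13=11  14=1  15=17  16=28  17=14
Turnaround (C−A): 10=23  11=9  12=31  13=11  14=1  15=17  16=28  17=14

11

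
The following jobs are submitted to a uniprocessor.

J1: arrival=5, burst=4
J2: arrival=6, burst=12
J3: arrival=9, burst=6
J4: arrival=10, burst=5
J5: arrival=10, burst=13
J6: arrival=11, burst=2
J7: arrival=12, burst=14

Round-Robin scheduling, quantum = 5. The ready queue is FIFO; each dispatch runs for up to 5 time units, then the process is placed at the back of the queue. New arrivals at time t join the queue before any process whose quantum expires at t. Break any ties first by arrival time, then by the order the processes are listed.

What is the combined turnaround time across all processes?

215

Schedule: | idle 0-5 | J1 5-9 | J2 9-14 | J3 14-19 | J4 19-24 | J5 24-29 | J6 29-31 | J7 31-36 | J2 36-41 | J3 41-42 | J5 42-47 | J7 47-52 | J2 52-54 | J5 54-57 | J7 57-61 |
Completion: J1=9  J2=54  J3=42  J4=24  J5=57  J6=31  J7=61
Turnaround = completion − arrival: J1=4, J2=48, J3=33, J4=14, J5=47, J6=20, J7=49
Total turnaround = 4 + 48 + 33 + 14 + 47 + 20 + 49 = 215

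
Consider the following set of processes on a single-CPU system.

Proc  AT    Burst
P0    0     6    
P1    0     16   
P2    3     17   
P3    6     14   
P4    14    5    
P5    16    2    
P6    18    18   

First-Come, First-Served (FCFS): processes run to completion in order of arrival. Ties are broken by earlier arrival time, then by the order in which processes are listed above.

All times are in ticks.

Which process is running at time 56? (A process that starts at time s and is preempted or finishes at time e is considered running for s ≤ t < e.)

P4

Timeline: | P0 0-6 | P1 6-22 | P2 22-39 | P3 39-53 | P4 53-58 | P5 58-60 | P6 60-78 |
Completion: P0=6  P1=22  P2=39  P3=53  P4=58  P5=60  P6=78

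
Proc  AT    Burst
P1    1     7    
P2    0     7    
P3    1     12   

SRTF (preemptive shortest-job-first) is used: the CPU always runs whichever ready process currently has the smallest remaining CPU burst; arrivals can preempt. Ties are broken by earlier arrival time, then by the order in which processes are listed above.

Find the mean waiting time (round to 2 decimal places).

6.33

Gantt: | P2 0-7 | P1 7-14 | P3 14-26 |
Completion: P1=14  P2=7  P3=26
Turnaround (C−A): P1=13  P2=7  P3=25
Waiting times: P1=6, P2=0, P3=13
Average waiting = (6+0+13) / 3 = 19/3 = 6.33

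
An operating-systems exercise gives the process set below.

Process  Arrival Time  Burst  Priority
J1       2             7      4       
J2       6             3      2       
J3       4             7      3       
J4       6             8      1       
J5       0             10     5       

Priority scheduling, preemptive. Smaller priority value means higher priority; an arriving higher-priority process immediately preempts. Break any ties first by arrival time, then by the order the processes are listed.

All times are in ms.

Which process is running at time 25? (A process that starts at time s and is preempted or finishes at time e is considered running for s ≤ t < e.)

Gantt: | J5 0-2 | J1 2-4 | J3 4-6 | J4 6-14 | J2 14-17 | J3 17-22 | J1 22-27 | J5 27-35 |
Completion: J1=27  J2=17  J3=22  J4=14  J5=35

J1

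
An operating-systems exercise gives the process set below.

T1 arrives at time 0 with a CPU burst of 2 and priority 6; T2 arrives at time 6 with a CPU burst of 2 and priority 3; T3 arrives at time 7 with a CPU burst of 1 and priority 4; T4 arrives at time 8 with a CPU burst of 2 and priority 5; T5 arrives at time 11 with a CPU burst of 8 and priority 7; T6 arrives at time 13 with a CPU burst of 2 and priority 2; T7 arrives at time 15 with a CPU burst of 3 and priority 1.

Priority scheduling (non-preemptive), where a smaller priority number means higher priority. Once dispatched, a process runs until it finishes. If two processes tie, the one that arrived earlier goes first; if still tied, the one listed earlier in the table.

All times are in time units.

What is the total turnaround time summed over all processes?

Gantt: | T1 0-2 | idle 2-6 | T2 6-8 | T3 8-9 | T4 9-11 | T5 11-19 | T7 19-22 | T6 22-24 |
Completion: T1=2  T2=8  T3=9  T4=11  T5=19  T6=24  T7=22
Turnaround (C−A): T1=2  T2=2  T3=2  T4=3  T5=8  T6=11  T7=7
Turnaround = completion − arrival: T1=2, T2=2, T3=2, T4=3, T5=8, T6=11, T7=7
Total turnaround = 2 + 2 + 2 + 3 + 8 + 11 + 7 = 35

35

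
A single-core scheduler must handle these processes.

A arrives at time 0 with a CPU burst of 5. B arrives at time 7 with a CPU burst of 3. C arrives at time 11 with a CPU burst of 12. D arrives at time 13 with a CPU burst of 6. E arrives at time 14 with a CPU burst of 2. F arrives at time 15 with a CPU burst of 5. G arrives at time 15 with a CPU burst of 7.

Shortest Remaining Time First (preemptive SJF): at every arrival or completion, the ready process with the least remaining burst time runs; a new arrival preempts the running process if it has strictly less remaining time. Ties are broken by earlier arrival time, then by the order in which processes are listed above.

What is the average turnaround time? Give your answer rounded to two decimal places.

Timeline: | A 0-5 | idle 5-7 | B 7-10 | idle 10-11 | C 11-13 | D 13-14 | E 14-16 | D 16-21 | F 21-26 | G 26-33 | C 33-43 |
Completion: A=5  B=10  C=43  D=21  E=16  F=26  G=33
Turnaround times: A=5, B=3, C=32, D=8, E=2, F=11, G=18
Average turnaround = (5+3+32+8+2+11+18) / 7 = 79/7 = 11.29

11.29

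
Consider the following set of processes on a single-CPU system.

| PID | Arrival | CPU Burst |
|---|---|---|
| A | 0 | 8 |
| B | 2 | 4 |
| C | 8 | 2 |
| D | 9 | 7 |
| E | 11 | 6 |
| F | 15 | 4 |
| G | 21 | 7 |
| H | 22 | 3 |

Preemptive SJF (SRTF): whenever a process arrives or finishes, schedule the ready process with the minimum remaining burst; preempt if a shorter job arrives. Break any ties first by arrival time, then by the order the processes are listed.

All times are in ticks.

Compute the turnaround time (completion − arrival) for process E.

13

Gantt: | A 0-2 | B 2-6 | A 6-8 | C 8-10 | A 10-14 | E 14-15 | F 15-19 | E 19-24 | H 24-27 | D 27-34 | G 34-41 |
Completion: A=14  B=6  C=10  D=34  E=24  F=19  G=41  H=27
Turnaround(E) = completion − arrival = 24 − 11 = 13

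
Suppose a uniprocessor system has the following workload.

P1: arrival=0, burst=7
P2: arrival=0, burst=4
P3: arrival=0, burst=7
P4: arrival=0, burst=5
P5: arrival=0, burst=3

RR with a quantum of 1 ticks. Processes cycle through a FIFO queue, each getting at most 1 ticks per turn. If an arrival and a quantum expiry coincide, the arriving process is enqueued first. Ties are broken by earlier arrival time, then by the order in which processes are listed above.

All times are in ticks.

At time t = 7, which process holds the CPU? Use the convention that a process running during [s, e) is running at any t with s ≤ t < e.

P3

Timeline: | P1 0-1 | P2 1-2 | P3 2-3 | P4 3-4 | P5 4-5 | P1 5-6 | P2 6-7 | P3 7-8 | P4 8-9 | P5 9-10 | P1 10-11 | P2 11-12 | P3 12-13 | P4 13-14 | P5 14-15 | P1 15-16 | P2 16-17 | P3 17-18 | P4 18-19 | P1 19-20 | P3 20-21 | P4 21-22 | P1 22-23 | P3 23-24 | P1 24-25 | P3 25-26 |
Completion: P1=25  P2=17  P3=26  P4=22  P5=15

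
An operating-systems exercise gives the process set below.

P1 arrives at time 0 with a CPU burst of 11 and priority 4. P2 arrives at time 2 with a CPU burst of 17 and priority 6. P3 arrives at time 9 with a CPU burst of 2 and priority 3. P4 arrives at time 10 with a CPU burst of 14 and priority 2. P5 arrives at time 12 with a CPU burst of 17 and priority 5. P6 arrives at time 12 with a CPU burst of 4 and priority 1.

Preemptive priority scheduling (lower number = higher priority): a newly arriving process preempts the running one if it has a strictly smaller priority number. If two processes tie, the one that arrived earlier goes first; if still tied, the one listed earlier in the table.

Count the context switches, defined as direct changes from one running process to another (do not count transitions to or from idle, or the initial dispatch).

8

Gantt: | P1 0-9 | P3 9-10 | P4 10-12 | P6 12-16 | P4 16-28 | P3 28-29 | P1 29-31 | P5 31-48 | P2 48-65 |
Completion: P1=31  P2=65  P3=29  P4=28  P5=48  P6=16
Turnaround (C−A): P1=31  P2=63  P3=20  P4=18  P5=36  P6=4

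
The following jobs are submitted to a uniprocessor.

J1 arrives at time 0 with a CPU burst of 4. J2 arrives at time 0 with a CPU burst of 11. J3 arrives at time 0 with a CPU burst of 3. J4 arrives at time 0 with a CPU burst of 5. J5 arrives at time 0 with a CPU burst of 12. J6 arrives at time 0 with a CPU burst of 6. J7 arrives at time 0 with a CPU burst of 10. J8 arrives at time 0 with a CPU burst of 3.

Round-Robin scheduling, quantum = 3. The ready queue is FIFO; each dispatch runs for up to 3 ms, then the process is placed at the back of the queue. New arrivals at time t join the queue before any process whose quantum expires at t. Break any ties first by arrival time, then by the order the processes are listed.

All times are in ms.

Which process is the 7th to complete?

J5

Gantt: | J1 0-3 | J2 3-6 | J3 6-9 | J4 9-12 | J5 12-15 | J6 15-18 | J7 18-21 | J8 21-24 | J1 24-25 | J2 25-28 | J4 28-30 | J5 30-33 | J6 33-36 | J7 36-39 | J2 39-42 | J5 42-45 | J7 45-48 | J2 48-50 | J5 50-53 | J7 53-54 |
Completion: J1=25  J2=50  J3=9  J4=30  J5=53  J6=36  J7=54  J8=24
Turnaround (C−A): J1=25  J2=50  J3=9  J4=30  J5=53  J6=36  J7=54  J8=24
Finish order: J3 → J8 → J1 → J4 → J6 → J2 → J5 → J7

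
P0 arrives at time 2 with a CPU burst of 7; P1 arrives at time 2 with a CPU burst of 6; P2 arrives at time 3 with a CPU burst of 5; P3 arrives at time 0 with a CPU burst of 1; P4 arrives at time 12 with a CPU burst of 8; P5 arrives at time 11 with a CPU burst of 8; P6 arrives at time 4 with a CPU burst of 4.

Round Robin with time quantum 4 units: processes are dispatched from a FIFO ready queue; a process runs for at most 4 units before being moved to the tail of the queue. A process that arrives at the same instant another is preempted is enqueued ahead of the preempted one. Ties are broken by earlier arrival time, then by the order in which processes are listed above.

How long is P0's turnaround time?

Gantt: | P3 0-1 | idle 1-2 | P0 2-6 | P1 6-10 | P2 10-14 | P6 14-18 | P0 18-21 | P1 21-23 | P5 23-27 | P4 27-31 | P2 31-32 | P5 32-36 | P4 36-40 |
Completion: P0=21  P1=23  P2=32  P3=1  P4=40  P5=36  P6=18
Turnaround(P0) = completion − arrival = 21 − 2 = 19

19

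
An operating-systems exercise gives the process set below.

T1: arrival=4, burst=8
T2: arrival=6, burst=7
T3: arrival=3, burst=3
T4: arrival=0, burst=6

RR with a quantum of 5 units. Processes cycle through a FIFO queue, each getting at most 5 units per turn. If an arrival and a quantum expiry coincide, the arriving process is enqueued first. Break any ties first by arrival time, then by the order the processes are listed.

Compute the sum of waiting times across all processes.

Timeline: | T4 0-5 | T3 5-8 | T1 8-13 | T4 13-14 | T2 14-19 | T1 19-22 | T2 22-24 |
Completion: T1=22  T2=24  T3=8  T4=14
Waiting = turnaround − burst: T1=10, T2=11, T3=2, T4=8
Total waiting = 10 + 11 + 2 + 8 = 31

31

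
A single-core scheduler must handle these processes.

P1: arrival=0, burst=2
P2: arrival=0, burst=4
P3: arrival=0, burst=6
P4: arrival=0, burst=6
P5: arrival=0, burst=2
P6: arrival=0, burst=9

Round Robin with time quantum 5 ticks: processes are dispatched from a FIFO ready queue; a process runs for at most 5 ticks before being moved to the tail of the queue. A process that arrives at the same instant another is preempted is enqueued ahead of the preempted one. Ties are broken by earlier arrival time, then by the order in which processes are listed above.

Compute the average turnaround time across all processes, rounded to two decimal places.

Gantt: | P1 0-2 | P2 2-6 | P3 6-11 | P4 11-16 | P5 16-18 | P6 18-23 | P3 23-24 | P4 24-25 | P6 25-29 |
Completion: P1=2  P2=6  P3=24  P4=25  P5=18  P6=29
Turnaround (C−A): P1=2  P2=6  P3=24  P4=25  P5=18  P6=29
Turnaround times: P1=2, P2=6, P3=24, P4=25, P5=18, P6=29
Average turnaround = (2+6+24+25+18+29) / 6 = 104/6 = 17.33

17.33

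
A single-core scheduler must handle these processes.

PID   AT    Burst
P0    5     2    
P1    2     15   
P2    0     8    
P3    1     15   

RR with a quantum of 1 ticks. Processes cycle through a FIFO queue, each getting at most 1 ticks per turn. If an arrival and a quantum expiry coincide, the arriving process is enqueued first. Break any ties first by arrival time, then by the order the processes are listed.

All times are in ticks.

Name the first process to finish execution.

P0

Schedule: | P2 0-1 | P3 1-2 | P2 2-3 | P1 3-4 | P3 4-5 | P2 5-6 | P1 6-7 | P0 7-8 | P3 8-9 | P2 9-10 | P1 10-11 | P0 11-12 | P3 12-13 | P2 13-14 | P1 14-15 | P3 15-16 | P2 16-17 | P1 17-18 | P3 18-19 | P2 19-20 | P1 20-21 | P3 21-22 | P2 22-23 | P1 23-24 | P3 24-25 | P1 25-26 | P3 26-27 | P1 27-28 | P3 28-29 | P1 29-30 | P3 30-31 | P1 31-32 | P3 32-33 | P1 33-34 | P3 34-35 | P1 35-36 | P3 36-37 | P1 37-38 | P3 38-39 | P1 39-40 |
Completion: P0=12  P1=40  P2=23  P3=39
Turnaround (C−A): P0=7  P1=38  P2=23  P3=38
Finish order: P0 → P2 → P3 → P1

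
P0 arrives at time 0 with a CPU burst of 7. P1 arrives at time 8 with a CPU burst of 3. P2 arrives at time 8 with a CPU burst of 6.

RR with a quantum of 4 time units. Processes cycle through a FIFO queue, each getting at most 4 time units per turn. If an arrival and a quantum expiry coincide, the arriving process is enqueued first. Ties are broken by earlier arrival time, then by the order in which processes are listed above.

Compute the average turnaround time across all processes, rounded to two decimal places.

6.33

Schedule: | P0 0-7 | idle 7-8 | P1 8-11 | P2 11-17 |
Completion: P0=7  P1=11  P2=17
Turnaround times: P0=7, P1=3, P2=9
Average turnaround = (7+3+9) / 3 = 19/3 = 6.33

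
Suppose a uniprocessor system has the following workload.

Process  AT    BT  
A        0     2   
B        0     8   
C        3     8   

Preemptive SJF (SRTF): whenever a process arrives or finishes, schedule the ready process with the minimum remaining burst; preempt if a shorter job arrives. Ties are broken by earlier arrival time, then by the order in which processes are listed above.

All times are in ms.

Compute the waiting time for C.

7

Gantt: | A 0-2 | B 2-10 | C 10-18 |
Completion: A=2  B=10  C=18
Waiting(C) = turnaround − burst = 15 − 8 = 7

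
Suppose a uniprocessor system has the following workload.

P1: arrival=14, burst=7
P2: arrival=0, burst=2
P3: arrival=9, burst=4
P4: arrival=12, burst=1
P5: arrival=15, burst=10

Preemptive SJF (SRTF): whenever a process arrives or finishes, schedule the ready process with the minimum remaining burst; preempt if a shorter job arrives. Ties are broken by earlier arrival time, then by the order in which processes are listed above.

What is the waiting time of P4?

1

Schedule: | P2 0-2 | idle 2-9 | P3 9-13 | P4 13-14 | P1 14-21 | P5 21-31 |
Completion: P1=21  P2=2  P3=13  P4=14  P5=31
Turnaround (C−A): P1=7  P2=2  P3=4  P4=2  P5=16
Waiting(P4) = turnaround − burst = 2 − 1 = 1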